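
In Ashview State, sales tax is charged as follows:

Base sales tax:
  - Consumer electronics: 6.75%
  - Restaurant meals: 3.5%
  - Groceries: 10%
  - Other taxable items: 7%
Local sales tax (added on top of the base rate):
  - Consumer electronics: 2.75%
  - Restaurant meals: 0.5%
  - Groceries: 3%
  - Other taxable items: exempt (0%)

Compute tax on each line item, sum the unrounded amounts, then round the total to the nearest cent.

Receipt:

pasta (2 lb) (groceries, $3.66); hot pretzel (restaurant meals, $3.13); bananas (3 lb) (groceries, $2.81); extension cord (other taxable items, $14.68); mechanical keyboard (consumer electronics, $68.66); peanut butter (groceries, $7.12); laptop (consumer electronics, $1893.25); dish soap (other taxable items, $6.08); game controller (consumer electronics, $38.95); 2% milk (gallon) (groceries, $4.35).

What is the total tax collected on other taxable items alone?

$1.45

Extension cord $14.68: other taxable items → 7% + 0% local = 7% → $1.0276
Dish soap $6.08: other taxable items → 7% + 0% local = 7% → $0.4256
Tax on other taxable items: unrounded sum = $1.4532 → $1.45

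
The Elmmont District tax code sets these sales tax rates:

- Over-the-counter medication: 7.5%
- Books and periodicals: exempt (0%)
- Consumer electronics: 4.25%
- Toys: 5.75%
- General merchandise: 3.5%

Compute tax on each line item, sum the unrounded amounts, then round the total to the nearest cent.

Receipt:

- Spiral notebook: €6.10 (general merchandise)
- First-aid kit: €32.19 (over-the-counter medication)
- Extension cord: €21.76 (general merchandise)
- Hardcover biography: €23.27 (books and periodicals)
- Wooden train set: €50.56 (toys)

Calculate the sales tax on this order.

Spiral notebook €6.10: general merchandise → 3.5% → €0.2135
First-aid kit €32.19: over-the-counter medication → 7.5% → €2.41425
Extension cord €21.76: general merchandise → 3.5% → €0.7616
Hardcover biography €23.27: books and periodicals → 0% → €0.00
Wooden train set €50.56: toys → 5.75% → €2.9072
Unrounded tax sum = €6.29655 → €6.30

€6.30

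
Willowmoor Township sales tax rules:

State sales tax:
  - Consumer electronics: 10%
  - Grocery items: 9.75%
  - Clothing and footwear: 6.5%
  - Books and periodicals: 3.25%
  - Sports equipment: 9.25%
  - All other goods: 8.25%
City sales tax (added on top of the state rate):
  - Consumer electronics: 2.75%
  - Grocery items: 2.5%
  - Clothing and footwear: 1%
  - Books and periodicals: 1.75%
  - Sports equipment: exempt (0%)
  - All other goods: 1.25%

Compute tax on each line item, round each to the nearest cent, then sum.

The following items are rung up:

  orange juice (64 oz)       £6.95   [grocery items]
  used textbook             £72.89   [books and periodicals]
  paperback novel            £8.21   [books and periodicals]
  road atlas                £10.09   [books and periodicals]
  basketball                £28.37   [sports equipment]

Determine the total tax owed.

Orange juice (64 oz) £6.95: grocery items → 9.75% + 2.5% city = 12.25% → £0.85
Used textbook £72.89: books and periodicals → 3.25% + 1.75% city = 5% → £3.64
Paperback novel £8.21: books and periodicals → 3.25% + 1.75% city = 5% → £0.41
Road atlas £10.09: books and periodicals → 3.25% + 1.75% city = 5% → £0.50
Basketball £28.37: sports equipment → 9.25% + 0% city = 9.25% → £2.62
Total tax = £0.85 + £3.64 + £0.41 + £0.50 + £2.62 = £8.02

£8.02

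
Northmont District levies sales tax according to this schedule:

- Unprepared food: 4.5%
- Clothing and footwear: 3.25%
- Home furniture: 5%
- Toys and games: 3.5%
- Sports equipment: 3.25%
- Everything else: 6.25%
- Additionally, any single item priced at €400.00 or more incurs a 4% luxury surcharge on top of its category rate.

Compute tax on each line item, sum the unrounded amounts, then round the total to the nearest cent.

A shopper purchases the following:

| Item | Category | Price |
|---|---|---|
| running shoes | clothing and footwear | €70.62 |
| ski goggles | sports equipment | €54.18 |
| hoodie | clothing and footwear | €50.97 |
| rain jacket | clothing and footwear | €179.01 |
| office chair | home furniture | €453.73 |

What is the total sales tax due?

€52.37

Running shoes €70.62: clothing and footwear → 3.25% → €2.29515
Ski goggles €54.18: sports equipment → 3.25% → €1.76085
Hoodie €50.97: clothing and footwear → 3.25% → €1.656525
Rain jacket €179.01: clothing and footwear → 3.25% → €5.817825
Office chair €453.73: home furniture → 5% + 4% surcharge = 9% → €40.8357
Unrounded tax sum = €52.36605 → €52.37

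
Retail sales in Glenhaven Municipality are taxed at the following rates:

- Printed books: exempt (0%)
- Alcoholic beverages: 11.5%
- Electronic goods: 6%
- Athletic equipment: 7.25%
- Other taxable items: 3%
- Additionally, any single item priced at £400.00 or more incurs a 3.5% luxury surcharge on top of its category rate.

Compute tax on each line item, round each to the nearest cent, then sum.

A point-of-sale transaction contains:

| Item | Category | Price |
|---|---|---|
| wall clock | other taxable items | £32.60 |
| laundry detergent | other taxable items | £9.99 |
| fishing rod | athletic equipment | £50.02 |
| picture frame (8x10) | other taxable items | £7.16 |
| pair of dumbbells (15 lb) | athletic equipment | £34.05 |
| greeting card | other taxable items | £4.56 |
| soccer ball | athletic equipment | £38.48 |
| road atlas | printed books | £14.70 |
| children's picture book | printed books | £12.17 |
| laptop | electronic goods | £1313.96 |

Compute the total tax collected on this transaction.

Wall clock £32.60: other taxable items → 3% → £0.98
Laundry detergent £9.99: other taxable items → 3% → £0.30
Fishing rod £50.02: athletic equipment → 7.25% → £3.63
Picture frame (8x10) £7.16: other taxable items → 3% → £0.21
Pair of dumbbells (15 lb) £34.05: athletic equipment → 7.25% → £2.47
Greeting card £4.56: other taxable items → 3% → £0.14
Soccer ball £38.48: athletic equipment → 7.25% → £2.79
Road atlas £14.70: printed books → 0% → £0.00
Children's picture book £12.17: printed books → 0% → £0.00
Laptop £1313.96: electronic goods → 6% + 3.5% surcharge = 9.5% → £124.83
Total tax = £0.98 + £0.30 + £3.63 + £0.21 + £2.47 + £0.14 + £2.79 + £124.83 = £135.35

£135.35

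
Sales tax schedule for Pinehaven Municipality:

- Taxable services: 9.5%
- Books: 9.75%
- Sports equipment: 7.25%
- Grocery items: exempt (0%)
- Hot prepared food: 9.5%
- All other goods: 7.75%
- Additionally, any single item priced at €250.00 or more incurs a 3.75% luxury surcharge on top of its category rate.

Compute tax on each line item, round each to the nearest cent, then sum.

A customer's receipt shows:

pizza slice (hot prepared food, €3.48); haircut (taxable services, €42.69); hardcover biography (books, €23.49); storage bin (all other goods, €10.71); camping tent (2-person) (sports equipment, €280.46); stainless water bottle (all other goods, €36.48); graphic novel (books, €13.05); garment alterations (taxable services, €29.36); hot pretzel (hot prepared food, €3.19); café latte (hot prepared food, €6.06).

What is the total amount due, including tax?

€495.10

Pizza slice €3.48: hot prepared food → 9.5% → €0.33
Haircut €42.69: taxable services → 9.5% → €4.06
Hardcover biography €23.49: books → 9.75% → €2.29
Storage bin €10.71: all other goods → 7.75% → €0.83
Camping tent (2-person) €280.46: sports equipment → 7.25% + 3.75% surcharge = 11% → €30.85
Stainless water bottle €36.48: all other goods → 7.75% → €2.83
Graphic novel €13.05: books → 9.75% → €1.27
Garment alterations €29.36: taxable services → 9.5% → €2.79
Hot pretzel €3.19: hot prepared food → 9.5% → €0.30
Café latte €6.06: hot prepared food → 9.5% → €0.58
Subtotal = €448.97; tax = €46.13; total due = €495.10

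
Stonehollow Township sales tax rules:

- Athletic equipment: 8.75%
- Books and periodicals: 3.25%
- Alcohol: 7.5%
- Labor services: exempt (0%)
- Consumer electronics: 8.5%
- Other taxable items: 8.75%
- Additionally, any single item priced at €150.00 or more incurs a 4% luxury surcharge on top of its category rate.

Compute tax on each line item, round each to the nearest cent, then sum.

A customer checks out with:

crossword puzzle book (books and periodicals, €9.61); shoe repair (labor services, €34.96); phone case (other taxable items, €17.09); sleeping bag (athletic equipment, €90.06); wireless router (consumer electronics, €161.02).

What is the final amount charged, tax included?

Crossword puzzle book €9.61: books and periodicals → 3.25% → €0.31
Shoe repair €34.96: labor services → 0% → €0.00
Phone case €17.09: other taxable items → 8.75% → €1.50
Sleeping bag €90.06: athletic equipment → 8.75% → €7.88
Wireless router €161.02: consumer electronics → 8.5% + 4% surcharge = 12.5% → €20.13
Subtotal = €312.74; tax = €29.82; total due = €342.56

€342.56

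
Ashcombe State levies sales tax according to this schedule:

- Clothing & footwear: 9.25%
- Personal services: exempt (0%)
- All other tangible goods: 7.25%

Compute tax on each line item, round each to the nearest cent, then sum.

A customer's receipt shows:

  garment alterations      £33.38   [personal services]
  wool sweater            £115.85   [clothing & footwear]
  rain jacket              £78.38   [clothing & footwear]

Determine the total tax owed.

£17.97

Garment alterations £33.38: personal services → 0% → £0.00
Wool sweater £115.85: clothing & footwear → 9.25% → £10.72
Rain jacket £78.38: clothing & footwear → 9.25% → £7.25
Total tax = £10.72 + £7.25 = £17.97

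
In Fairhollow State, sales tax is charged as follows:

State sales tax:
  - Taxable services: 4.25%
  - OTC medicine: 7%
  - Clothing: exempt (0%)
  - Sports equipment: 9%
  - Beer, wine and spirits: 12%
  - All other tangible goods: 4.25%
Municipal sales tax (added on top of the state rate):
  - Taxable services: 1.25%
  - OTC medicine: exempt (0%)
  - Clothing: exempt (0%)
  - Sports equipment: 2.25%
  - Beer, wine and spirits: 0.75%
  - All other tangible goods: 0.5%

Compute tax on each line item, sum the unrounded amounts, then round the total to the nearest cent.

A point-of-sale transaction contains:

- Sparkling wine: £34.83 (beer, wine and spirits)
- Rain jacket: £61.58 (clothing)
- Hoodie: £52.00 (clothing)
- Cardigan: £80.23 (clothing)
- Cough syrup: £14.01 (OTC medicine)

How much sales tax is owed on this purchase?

Sparkling wine £34.83: beer, wine and spirits → 12% + 0.75% municipal = 12.75% → £4.440825
Rain jacket £61.58: clothing → 0% + 0% municipal = 0% → £0.00
Hoodie £52.00: clothing → 0% + 0% municipal = 0% → £0.00
Cardigan £80.23: clothing → 0% + 0% municipal = 0% → £0.00
Cough syrup £14.01: OTC medicine → 7% + 0% municipal = 7% → £0.9807
Unrounded tax sum = £5.421525 → £5.42

£5.42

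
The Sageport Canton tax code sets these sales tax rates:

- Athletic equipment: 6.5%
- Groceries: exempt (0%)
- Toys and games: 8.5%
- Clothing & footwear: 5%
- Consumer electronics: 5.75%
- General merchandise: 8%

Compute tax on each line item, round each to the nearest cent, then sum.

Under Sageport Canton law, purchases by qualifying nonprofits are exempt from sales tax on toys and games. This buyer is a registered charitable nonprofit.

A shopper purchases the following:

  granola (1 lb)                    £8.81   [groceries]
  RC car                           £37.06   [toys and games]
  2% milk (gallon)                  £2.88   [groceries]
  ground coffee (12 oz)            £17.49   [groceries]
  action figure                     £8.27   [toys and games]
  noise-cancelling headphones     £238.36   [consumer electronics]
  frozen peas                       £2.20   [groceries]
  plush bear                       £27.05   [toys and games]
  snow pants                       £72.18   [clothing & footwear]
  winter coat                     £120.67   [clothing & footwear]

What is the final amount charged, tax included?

Granola (1 lb) £8.81: groceries → 0% → £0.00
RC car £37.06: toys and games, buyer-exempt → 0% → £0.00
2% milk (gallon) £2.88: groceries → 0% → £0.00
Ground coffee (12 oz) £17.49: groceries → 0% → £0.00
Action figure £8.27: toys and games, buyer-exempt → 0% → £0.00
Noise-cancelling headphones £238.36: consumer electronics → 5.75% → £13.71
Frozen peas £2.20: groceries → 0% → £0.00
Plush bear £27.05: toys and games, buyer-exempt → 0% → £0.00
Snow pants £72.18: clothing & footwear → 5% → £3.61
Winter coat £120.67: clothing & footwear → 5% → £6.03
Subtotal = £534.97; tax = £23.35; total due = £558.32

£558.32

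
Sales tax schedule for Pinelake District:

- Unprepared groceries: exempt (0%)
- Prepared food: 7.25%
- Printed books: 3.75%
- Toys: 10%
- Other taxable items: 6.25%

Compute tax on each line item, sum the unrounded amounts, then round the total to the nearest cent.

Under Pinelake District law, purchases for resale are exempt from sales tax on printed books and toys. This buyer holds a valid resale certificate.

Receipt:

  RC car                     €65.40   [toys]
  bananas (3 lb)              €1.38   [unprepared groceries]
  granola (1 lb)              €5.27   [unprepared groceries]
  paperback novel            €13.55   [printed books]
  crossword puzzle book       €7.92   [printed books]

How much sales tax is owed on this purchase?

€0.00

RC car €65.40: toys, buyer-exempt → 0% → €0.00
Bananas (3 lb) €1.38: unprepared groceries → 0% → €0.00
Granola (1 lb) €5.27: unprepared groceries → 0% → €0.00
Paperback novel €13.55: printed books, buyer-exempt → 0% → €0.00
Crossword puzzle book €7.92: printed books, buyer-exempt → 0% → €0.00
Unrounded tax sum = €0.00 → €0.00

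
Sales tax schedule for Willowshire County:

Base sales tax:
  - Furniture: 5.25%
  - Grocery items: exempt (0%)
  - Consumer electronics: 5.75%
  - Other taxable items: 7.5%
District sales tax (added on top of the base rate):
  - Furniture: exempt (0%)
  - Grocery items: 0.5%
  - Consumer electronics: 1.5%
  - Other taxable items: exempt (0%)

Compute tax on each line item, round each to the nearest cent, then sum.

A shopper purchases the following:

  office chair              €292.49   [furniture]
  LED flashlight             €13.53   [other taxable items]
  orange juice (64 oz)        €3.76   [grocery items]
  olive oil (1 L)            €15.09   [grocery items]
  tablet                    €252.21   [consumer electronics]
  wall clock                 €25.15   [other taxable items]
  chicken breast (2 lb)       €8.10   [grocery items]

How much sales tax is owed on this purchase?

€36.69

Office chair €292.49: furniture → 5.25% + 0% district = 5.25% → €15.36
LED flashlight €13.53: other taxable items → 7.5% + 0% district = 7.5% → €1.01
Orange juice (64 oz) €3.76: grocery items → 0% + 0.5% district = 0.5% → €0.02
Olive oil (1 L) €15.09: grocery items → 0% + 0.5% district = 0.5% → €0.08
Tablet €252.21: consumer electronics → 5.75% + 1.5% district = 7.25% → €18.29
Wall clock €25.15: other taxable items → 7.5% + 0% district = 7.5% → €1.89
Chicken breast (2 lb) €8.10: grocery items → 0% + 0.5% district = 0.5% → €0.04
Total tax = €15.36 + €1.01 + €0.02 + €0.08 + €18.29 + €1.89 + €0.04 = €36.69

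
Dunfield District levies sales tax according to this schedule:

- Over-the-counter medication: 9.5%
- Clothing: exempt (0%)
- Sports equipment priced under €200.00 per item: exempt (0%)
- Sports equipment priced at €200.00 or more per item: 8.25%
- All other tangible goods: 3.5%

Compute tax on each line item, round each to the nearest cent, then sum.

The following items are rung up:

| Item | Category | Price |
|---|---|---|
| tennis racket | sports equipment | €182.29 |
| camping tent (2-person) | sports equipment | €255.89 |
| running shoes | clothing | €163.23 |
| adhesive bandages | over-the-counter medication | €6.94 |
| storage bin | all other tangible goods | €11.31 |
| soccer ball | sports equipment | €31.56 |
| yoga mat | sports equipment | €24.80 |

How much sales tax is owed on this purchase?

Tennis racket €182.29: sports equipment, under €200.00 → 0% → €0.00
Camping tent (2-person) €255.89: sports equipment, €200.00 or more → 8.25% → €21.11
Running shoes €163.23: clothing → 0% → €0.00
Adhesive bandages €6.94: over-the-counter medication → 9.5% → €0.66
Storage bin €11.31: all other tangible goods → 3.5% → €0.40
Soccer ball €31.56: sports equipment, under €200.00 → 0% → €0.00
Yoga mat €24.80: sports equipment, under €200.00 → 0% → €0.00
Total tax = €21.11 + €0.66 + €0.40 = €22.17

€22.17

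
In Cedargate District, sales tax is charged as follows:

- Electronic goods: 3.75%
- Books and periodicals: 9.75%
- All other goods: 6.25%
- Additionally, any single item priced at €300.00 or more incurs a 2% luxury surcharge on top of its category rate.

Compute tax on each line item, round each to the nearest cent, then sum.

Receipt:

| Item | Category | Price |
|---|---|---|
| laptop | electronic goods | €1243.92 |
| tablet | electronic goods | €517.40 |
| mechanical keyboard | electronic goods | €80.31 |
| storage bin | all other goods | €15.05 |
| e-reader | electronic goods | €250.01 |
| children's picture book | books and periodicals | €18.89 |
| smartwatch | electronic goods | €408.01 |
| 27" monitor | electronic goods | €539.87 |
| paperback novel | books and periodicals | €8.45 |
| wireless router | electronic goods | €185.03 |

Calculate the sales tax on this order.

€178.71

Laptop €1243.92: electronic goods → 3.75% + 2% surcharge = 5.75% → €71.53
Tablet €517.40: electronic goods → 3.75% + 2% surcharge = 5.75% → €29.75
Mechanical keyboard €80.31: electronic goods → 3.75% → €3.01
Storage bin €15.05: all other goods → 6.25% → €0.94
E-reader €250.01: electronic goods → 3.75% → €9.38
Children's picture book €18.89: books and periodicals → 9.75% → €1.84
Smartwatch €408.01: electronic goods → 3.75% + 2% surcharge = 5.75% → €23.46
27" monitor €539.87: electronic goods → 3.75% + 2% surcharge = 5.75% → €31.04
Paperback novel €8.45: books and periodicals → 9.75% → €0.82
Wireless router €185.03: electronic goods → 3.75% → €6.94
Total tax = €71.53 + €29.75 + €3.01 + €0.94 + €9.38 + €1.84 + €23.46 + €31.04 + €0.82 + €6.94 = €178.71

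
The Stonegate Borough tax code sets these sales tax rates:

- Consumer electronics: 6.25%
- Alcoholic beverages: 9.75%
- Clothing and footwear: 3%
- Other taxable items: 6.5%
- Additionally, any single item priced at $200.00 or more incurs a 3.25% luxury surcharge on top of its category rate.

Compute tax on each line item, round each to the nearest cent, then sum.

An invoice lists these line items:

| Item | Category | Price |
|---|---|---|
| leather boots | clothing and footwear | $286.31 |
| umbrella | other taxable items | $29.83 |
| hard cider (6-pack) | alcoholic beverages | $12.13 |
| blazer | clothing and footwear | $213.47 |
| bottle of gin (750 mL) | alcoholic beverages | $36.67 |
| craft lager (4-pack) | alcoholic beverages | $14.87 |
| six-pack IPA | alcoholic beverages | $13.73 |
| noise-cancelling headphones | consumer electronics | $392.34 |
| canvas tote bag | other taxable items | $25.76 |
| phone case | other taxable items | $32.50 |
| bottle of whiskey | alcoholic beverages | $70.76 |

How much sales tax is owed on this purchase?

Leather boots $286.31: clothing and footwear → 3% + 3.25% surcharge = 6.25% → $17.89
Umbrella $29.83: other taxable items → 6.5% → $1.94
Hard cider (6-pack) $12.13: alcoholic beverages → 9.75% → $1.18
Blazer $213.47: clothing and footwear → 3% + 3.25% surcharge = 6.25% → $13.34
Bottle of gin (750 mL) $36.67: alcoholic beverages → 9.75% → $3.58
Craft lager (4-pack) $14.87: alcoholic beverages → 9.75% → $1.45
Six-pack IPA $13.73: alcoholic beverages → 9.75% → $1.34
Noise-cancelling headphones $392.34: consumer electronics → 6.25% + 3.25% surcharge = 9.5% → $37.27
Canvas tote bag $25.76: other taxable items → 6.5% → $1.67
Phone case $32.50: other taxable items → 6.5% → $2.11
Bottle of whiskey $70.76: alcoholic beverages → 9.75% → $6.90
Total tax = $17.89 + $1.94 + $1.18 + $13.34 + $3.58 + $1.45 + $1.34 + $37.27 + $1.67 + $2.11 + $6.90 = $88.67

$88.67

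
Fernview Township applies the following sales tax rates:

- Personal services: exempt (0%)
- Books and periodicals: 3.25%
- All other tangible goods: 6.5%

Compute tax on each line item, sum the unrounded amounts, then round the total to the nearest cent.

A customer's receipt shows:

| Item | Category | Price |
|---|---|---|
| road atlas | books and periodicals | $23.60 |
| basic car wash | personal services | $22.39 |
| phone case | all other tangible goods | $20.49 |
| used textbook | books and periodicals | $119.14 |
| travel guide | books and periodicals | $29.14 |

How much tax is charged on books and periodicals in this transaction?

Road atlas $23.60: books and periodicals → 3.25% → $0.767
Used textbook $119.14: books and periodicals → 3.25% → $3.87205
Travel guide $29.14: books and periodicals → 3.25% → $0.94705
Tax on books and periodicals: unrounded sum = $5.5861 → $5.59

$5.59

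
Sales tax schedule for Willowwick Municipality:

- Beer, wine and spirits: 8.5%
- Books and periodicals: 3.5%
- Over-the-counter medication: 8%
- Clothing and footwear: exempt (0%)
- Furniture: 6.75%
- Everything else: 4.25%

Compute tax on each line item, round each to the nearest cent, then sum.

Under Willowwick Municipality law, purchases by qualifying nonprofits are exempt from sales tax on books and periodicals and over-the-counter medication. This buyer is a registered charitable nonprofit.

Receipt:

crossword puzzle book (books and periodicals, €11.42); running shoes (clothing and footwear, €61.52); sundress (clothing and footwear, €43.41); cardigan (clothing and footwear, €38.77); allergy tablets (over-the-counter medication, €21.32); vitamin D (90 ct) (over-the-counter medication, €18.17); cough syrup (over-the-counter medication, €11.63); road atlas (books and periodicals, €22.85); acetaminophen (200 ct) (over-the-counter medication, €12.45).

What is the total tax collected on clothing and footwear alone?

Running shoes €61.52: clothing and footwear → 0% → €0.00
Sundress €43.41: clothing and footwear → 0% → €0.00
Cardigan €38.77: clothing and footwear → 0% → €0.00
Tax on clothing and footwear = €0.00 + €0.00 + €0.00 = €0.00

€0.00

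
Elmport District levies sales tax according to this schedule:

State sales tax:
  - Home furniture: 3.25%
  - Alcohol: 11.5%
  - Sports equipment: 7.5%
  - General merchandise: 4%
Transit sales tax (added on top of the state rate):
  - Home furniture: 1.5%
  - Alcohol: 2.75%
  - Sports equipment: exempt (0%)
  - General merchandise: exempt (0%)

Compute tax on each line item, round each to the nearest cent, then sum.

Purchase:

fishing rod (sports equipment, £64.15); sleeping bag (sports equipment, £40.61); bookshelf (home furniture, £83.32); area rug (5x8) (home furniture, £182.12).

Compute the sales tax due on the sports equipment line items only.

£7.86

Fishing rod £64.15: sports equipment → 7.5% + 0% transit = 7.5% → £4.81
Sleeping bag £40.61: sports equipment → 7.5% + 0% transit = 7.5% → £3.05
Tax on sports equipment = £4.81 + £3.05 = £7.86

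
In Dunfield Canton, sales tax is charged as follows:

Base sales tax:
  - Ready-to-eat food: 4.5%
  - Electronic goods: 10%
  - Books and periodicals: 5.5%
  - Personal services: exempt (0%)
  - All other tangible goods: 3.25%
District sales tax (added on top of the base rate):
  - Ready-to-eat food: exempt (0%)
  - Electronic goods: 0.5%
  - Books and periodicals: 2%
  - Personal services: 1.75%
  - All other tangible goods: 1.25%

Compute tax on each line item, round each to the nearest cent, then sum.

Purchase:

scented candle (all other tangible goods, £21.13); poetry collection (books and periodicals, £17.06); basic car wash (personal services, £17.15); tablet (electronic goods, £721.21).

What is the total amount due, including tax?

Scented candle £21.13: all other tangible goods → 3.25% + 1.25% district = 4.5% → £0.95
Poetry collection £17.06: books and periodicals → 5.5% + 2% district = 7.5% → £1.28
Basic car wash £17.15: personal services → 0% + 1.75% district = 1.75% → £0.30
Tablet £721.21: electronic goods → 10% + 0.5% district = 10.5% → £75.73
Subtotal = £776.55; tax = £78.26; total due = £854.81

£854.81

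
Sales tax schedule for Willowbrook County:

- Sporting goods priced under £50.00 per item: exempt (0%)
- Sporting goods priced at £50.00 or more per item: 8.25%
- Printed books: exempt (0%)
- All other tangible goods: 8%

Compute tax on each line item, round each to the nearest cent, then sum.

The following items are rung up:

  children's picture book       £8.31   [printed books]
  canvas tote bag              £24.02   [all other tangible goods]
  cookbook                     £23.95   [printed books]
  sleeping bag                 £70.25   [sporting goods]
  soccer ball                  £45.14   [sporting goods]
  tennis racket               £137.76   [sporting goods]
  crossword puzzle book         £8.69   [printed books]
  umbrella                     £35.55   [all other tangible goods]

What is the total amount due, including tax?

£375.60

Children's picture book £8.31: printed books → 0% → £0.00
Canvas tote bag £24.02: all other tangible goods → 8% → £1.92
Cookbook £23.95: printed books → 0% → £0.00
Sleeping bag £70.25: sporting goods, £50.00 or more → 8.25% → £5.80
Soccer ball £45.14: sporting goods, under £50.00 → 0% → £0.00
Tennis racket £137.76: sporting goods, £50.00 or more → 8.25% → £11.37
Crossword puzzle book £8.69: printed books → 0% → £0.00
Umbrella £35.55: all other tangible goods → 8% → £2.84
Subtotal = £353.67; tax = £21.93; total due = £375.60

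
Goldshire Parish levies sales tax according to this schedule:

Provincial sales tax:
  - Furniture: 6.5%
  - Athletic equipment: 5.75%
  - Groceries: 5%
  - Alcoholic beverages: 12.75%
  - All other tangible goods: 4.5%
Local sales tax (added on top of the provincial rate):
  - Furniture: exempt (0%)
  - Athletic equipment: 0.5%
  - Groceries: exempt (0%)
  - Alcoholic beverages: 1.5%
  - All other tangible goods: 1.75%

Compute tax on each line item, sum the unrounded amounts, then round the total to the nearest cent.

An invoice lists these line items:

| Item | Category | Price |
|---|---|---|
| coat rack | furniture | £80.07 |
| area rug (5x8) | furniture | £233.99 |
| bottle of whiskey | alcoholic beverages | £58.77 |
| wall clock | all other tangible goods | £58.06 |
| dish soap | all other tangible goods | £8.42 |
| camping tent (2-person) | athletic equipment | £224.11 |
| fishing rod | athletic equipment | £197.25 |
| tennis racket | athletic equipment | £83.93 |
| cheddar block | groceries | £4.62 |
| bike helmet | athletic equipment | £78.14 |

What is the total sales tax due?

£69.64

Coat rack £80.07: furniture → 6.5% + 0% local = 6.5% → £5.20455
Area rug (5x8) £233.99: furniture → 6.5% + 0% local = 6.5% → £15.20935
Bottle of whiskey £58.77: alcoholic beverages → 12.75% + 1.5% local = 14.25% → £8.374725
Wall clock £58.06: all other tangible goods → 4.5% + 1.75% local = 6.25% → £3.62875
Dish soap £8.42: all other tangible goods → 4.5% + 1.75% local = 6.25% → £0.52625
Camping tent (2-person) £224.11: athletic equipment → 5.75% + 0.5% local = 6.25% → £14.006875
Fishing rod £197.25: athletic equipment → 5.75% + 0.5% local = 6.25% → £12.328125
Tennis racket £83.93: athletic equipment → 5.75% + 0.5% local = 6.25% → £5.245625
Cheddar block £4.62: groceries → 5% + 0% local = 5% → £0.231
Bike helmet £78.14: athletic equipment → 5.75% + 0.5% local = 6.25% → £4.88375
Unrounded tax sum = £69.639 → £69.64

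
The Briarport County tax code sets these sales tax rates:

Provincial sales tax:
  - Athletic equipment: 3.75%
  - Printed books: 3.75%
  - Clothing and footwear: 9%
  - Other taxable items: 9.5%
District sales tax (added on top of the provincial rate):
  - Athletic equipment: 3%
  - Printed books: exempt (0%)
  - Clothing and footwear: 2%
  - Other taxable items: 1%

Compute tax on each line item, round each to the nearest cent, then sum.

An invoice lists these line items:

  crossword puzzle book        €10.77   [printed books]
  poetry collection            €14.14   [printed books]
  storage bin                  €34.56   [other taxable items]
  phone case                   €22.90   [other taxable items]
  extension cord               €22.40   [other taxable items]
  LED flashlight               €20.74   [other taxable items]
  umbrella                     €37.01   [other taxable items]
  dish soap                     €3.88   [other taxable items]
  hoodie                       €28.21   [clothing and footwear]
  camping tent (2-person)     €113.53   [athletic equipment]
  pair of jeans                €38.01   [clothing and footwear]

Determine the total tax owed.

€30.73

Crossword puzzle book €10.77: printed books → 3.75% + 0% district = 3.75% → €0.40
Poetry collection €14.14: printed books → 3.75% + 0% district = 3.75% → €0.53
Storage bin €34.56: other taxable items → 9.5% + 1% district = 10.5% → €3.63
Phone case €22.90: other taxable items → 9.5% + 1% district = 10.5% → €2.40
Extension cord €22.40: other taxable items → 9.5% + 1% district = 10.5% → €2.35
LED flashlight €20.74: other taxable items → 9.5% + 1% district = 10.5% → €2.18
Umbrella €37.01: other taxable items → 9.5% + 1% district = 10.5% → €3.89
Dish soap €3.88: other taxable items → 9.5% + 1% district = 10.5% → €0.41
Hoodie €28.21: clothing and footwear → 9% + 2% district = 11% → €3.10
Camping tent (2-person) €113.53: athletic equipment → 3.75% + 3% district = 6.75% → €7.66
Pair of jeans €38.01: clothing and footwear → 9% + 2% district = 11% → €4.18
Total tax = €0.40 + €0.53 + €3.63 + €2.40 + €2.35 + €2.18 + €3.89 + €0.41 + €3.10 + €7.66 + €4.18 = €30.73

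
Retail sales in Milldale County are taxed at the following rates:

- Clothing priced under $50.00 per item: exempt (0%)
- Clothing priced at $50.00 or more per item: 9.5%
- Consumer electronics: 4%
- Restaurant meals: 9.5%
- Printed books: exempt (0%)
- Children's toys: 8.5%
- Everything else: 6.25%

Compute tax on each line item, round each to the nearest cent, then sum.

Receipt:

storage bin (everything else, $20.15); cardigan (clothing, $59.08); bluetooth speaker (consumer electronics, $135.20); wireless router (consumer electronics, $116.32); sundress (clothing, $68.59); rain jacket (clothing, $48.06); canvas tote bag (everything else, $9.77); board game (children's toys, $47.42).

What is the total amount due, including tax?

$532.68

Storage bin $20.15: everything else → 6.25% → $1.26
Cardigan $59.08: clothing, $50.00 or more → 9.5% → $5.61
Bluetooth speaker $135.20: consumer electronics → 4% → $5.41
Wireless router $116.32: consumer electronics → 4% → $4.65
Sundress $68.59: clothing, $50.00 or more → 9.5% → $6.52
Rain jacket $48.06: clothing, under $50.00 → 0% → $0.00
Canvas tote bag $9.77: everything else → 6.25% → $0.61
Board game $47.42: children's toys → 8.5% → $4.03
Subtotal = $504.59; tax = $28.09; total due = $532.68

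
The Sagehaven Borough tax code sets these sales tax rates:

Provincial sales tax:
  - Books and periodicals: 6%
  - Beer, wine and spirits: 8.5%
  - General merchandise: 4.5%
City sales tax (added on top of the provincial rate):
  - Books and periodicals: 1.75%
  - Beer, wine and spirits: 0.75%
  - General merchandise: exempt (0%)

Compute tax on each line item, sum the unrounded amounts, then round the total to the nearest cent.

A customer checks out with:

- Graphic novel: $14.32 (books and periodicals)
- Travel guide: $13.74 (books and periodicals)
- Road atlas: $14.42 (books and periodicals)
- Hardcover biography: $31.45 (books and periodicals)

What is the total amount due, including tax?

Graphic novel $14.32: books and periodicals → 6% + 1.75% city = 7.75% → $1.1098
Travel guide $13.74: books and periodicals → 6% + 1.75% city = 7.75% → $1.06485
Road atlas $14.42: books and periodicals → 6% + 1.75% city = 7.75% → $1.11755
Hardcover biography $31.45: books and periodicals → 6% + 1.75% city = 7.75% → $2.437375
Subtotal = $73.93; unrounded tax = $5.729575 → $5.73; total due = $79.66

$79.66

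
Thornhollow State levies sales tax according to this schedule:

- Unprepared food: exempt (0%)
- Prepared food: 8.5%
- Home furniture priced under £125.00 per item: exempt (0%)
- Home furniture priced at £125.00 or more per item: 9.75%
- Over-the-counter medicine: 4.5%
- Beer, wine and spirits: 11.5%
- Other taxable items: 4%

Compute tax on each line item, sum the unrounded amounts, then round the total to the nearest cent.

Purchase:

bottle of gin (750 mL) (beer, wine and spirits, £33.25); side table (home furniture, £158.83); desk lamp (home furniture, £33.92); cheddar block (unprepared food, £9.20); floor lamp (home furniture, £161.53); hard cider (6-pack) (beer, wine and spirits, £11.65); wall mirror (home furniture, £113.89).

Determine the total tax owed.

Bottle of gin (750 mL) £33.25: beer, wine and spirits → 11.5% → £3.82375
Side table £158.83: home furniture, £125.00 or more → 9.75% → £15.485925
Desk lamp £33.92: home furniture, under £125.00 → 0% → £0.00
Cheddar block £9.20: unprepared food → 0% → £0.00
Floor lamp £161.53: home furniture, £125.00 or more → 9.75% → £15.749175
Hard cider (6-pack) £11.65: beer, wine and spirits → 11.5% → £1.33975
Wall mirror £113.89: home furniture, under £125.00 → 0% → £0.00
Unrounded tax sum = £36.3986 → £36.40

£36.40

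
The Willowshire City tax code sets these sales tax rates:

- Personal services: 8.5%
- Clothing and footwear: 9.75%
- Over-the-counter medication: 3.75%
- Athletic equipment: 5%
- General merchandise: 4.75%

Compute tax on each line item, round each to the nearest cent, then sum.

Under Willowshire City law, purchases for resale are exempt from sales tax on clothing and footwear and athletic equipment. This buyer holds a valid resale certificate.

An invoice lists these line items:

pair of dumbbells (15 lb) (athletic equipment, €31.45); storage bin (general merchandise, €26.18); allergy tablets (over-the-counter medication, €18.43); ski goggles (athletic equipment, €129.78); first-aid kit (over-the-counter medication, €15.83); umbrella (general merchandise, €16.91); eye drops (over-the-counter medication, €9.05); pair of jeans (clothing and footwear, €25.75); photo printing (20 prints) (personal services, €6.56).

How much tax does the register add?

Pair of dumbbells (15 lb) €31.45: athletic equipment, buyer-exempt → 0% → €0.00
Storage bin €26.18: general merchandise → 4.75% → €1.24
Allergy tablets €18.43: over-the-counter medication → 3.75% → €0.69
Ski goggles €129.78: athletic equipment, buyer-exempt → 0% → €0.00
First-aid kit €15.83: over-the-counter medication → 3.75% → €0.59
Umbrella €16.91: general merchandise → 4.75% → €0.80
Eye drops €9.05: over-the-counter medication → 3.75% → €0.34
Pair of jeans €25.75: clothing and footwear, buyer-exempt → 0% → €0.00
Photo printing (20 prints) €6.56: personal services → 8.5% → €0.56
Total tax = €1.24 + €0.69 + €0.59 + €0.80 + €0.34 + €0.56 = €4.22

€4.22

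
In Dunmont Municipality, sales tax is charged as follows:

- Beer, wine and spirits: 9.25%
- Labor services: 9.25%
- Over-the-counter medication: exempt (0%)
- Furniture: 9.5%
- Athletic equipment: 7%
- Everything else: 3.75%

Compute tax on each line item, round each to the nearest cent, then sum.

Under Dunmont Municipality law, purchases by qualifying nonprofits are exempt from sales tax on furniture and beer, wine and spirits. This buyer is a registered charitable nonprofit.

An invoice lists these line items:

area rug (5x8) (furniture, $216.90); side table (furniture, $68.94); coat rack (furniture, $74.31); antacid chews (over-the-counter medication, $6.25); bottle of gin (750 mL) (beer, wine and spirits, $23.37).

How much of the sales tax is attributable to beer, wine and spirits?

Bottle of gin (750 mL) $23.37: beer, wine and spirits, buyer-exempt → 0% → $0.00
Tax on beer, wine and spirits = $0.00

$0.00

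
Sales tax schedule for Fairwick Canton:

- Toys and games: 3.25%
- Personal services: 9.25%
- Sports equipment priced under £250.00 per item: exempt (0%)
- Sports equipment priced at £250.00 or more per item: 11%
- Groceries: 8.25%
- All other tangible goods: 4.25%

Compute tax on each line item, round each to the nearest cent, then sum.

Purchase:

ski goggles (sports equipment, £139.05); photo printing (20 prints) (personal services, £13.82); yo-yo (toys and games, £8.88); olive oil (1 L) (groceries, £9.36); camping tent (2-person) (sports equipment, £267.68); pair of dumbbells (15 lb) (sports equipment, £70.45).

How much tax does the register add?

£31.78

Ski goggles £139.05: sports equipment, under £250.00 → 0% → £0.00
Photo printing (20 prints) £13.82: personal services → 9.25% → £1.28
Yo-yo £8.88: toys and games → 3.25% → £0.29
Olive oil (1 L) £9.36: groceries → 8.25% → £0.77
Camping tent (2-person) £267.68: sports equipment, £250.00 or more → 11% → £29.44
Pair of dumbbells (15 lb) £70.45: sports equipment, under £250.00 → 0% → £0.00
Total tax = £1.28 + £0.29 + £0.77 + £29.44 = £31.78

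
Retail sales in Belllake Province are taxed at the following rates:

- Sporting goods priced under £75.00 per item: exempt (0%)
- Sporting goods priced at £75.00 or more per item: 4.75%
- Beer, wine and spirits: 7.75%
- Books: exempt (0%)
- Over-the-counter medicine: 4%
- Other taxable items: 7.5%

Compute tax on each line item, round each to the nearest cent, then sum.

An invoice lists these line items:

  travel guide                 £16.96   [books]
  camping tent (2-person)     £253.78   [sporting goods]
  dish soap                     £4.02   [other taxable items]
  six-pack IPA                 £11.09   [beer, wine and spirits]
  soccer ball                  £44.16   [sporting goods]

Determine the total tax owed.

£13.21

Travel guide £16.96: books → 0% → £0.00
Camping tent (2-person) £253.78: sporting goods, £75.00 or more → 4.75% → £12.05
Dish soap £4.02: other taxable items → 7.5% → £0.30
Six-pack IPA £11.09: beer, wine and spirits → 7.75% → £0.86
Soccer ball £44.16: sporting goods, under £75.00 → 0% → £0.00
Total tax = £12.05 + £0.30 + £0.86 = £13.21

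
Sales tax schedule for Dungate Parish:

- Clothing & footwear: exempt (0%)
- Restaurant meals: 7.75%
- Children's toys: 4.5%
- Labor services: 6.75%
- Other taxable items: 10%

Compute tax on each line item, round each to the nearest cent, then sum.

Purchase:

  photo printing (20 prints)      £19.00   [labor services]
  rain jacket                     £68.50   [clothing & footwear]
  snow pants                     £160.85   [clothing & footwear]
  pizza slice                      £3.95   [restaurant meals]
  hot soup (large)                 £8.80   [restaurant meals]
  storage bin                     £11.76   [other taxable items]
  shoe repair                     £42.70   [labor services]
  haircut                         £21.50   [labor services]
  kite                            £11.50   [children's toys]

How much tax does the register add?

Photo printing (20 prints) £19.00: labor services → 6.75% → £1.28
Rain jacket £68.50: clothing & footwear → 0% → £0.00
Snow pants £160.85: clothing & footwear → 0% → £0.00
Pizza slice £3.95: restaurant meals → 7.75% → £0.31
Hot soup (large) £8.80: restaurant meals → 7.75% → £0.68
Storage bin £11.76: other taxable items → 10% → £1.18
Shoe repair £42.70: labor services → 6.75% → £2.88
Haircut £21.50: labor services → 6.75% → £1.45
Kite £11.50: children's toys → 4.5% → £0.52
Total tax = £1.28 + £0.31 + £0.68 + £1.18 + £2.88 + £1.45 + £0.52 = £8.30

£8.30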